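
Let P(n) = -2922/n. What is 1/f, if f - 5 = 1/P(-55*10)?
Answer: 1461/7580 ≈ 0.19274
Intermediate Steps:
f = 7580/1461 (f = 5 + 1/(-2922/((-55*10))) = 5 + 1/(-2922/(-550)) = 5 + 1/(-2922*(-1/550)) = 5 + 1/(1461/275) = 5 + 275/1461 = 7580/1461 ≈ 5.1882)
1/f = 1/(7580/1461) = 1461/7580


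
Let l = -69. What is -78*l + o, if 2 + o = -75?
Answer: 5305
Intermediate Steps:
o = -77 (o = -2 - 75 = -77)
-78*l + o = -78*(-69) - 77 = 5382 - 77 = 5305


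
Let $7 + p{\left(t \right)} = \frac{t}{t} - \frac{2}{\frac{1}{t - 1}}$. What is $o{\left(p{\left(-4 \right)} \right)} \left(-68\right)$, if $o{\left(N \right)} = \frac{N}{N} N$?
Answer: $-272$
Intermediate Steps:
$p{\left(t \right)} = -4 - 2 t$ ($p{\left(t \right)} = -7 + \left(\frac{t}{t} - \frac{2}{\frac{1}{t - 1}}\right) = -7 + \left(1 - \frac{2}{\frac{1}{-1 + t}}\right) = -7 - \left(-1 + 2 \left(-1 + t\right)\right) = -7 + \left(1 - \left(-2 + 2 t\right)\right) = -7 - \left(-3 + 2 t\right) = -4 - 2 t$)
$o{\left(N \right)} = N$ ($o{\left(N \right)} = 1 N = N$)
$o{\left(p{\left(-4 \right)} \right)} \left(-68\right) = \left(-4 - -8\right) \left(-68\right) = \left(-4 + 8\right) \left(-68\right) = 4 \left(-68\right) = -272$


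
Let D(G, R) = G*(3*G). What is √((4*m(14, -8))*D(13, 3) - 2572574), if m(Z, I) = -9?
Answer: 7*I*√52874 ≈ 1609.6*I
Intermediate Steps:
D(G, R) = 3*G²
√((4*m(14, -8))*D(13, 3) - 2572574) = √((4*(-9))*(3*13²) - 2572574) = √(-108*169 - 2572574) = √(-36*507 - 2572574) = √(-18252 - 2572574) = √(-2590826) = 7*I*√52874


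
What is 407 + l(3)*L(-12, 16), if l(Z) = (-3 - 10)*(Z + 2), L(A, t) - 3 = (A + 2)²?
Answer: -6288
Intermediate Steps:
L(A, t) = 3 + (2 + A)² (L(A, t) = 3 + (A + 2)² = 3 + (2 + A)²)
l(Z) = -26 - 13*Z (l(Z) = -13*(2 + Z) = -26 - 13*Z)
407 + l(3)*L(-12, 16) = 407 + (-26 - 13*3)*(3 + (2 - 12)²) = 407 + (-26 - 39)*(3 + (-10)²) = 407 - 65*(3 + 100) = 407 - 65*103 = 407 - 6695 = -6288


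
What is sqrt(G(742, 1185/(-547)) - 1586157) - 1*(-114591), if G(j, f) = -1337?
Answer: 114591 + I*sqrt(1587494) ≈ 1.1459e+5 + 1260.0*I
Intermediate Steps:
sqrt(G(742, 1185/(-547)) - 1586157) - 1*(-114591) = sqrt(-1337 - 1586157) - 1*(-114591) = sqrt(-1587494) + 114591 = I*sqrt(1587494) + 114591 = 114591 + I*sqrt(1587494)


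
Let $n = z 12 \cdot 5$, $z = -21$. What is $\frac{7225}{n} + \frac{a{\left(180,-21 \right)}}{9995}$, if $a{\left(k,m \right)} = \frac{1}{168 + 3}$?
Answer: $- \frac{91470899}{15952020} \approx -5.7341$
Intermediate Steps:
$n = -1260$ ($n = \left(-21\right) 12 \cdot 5 = \left(-252\right) 5 = -1260$)
$a{\left(k,m \right)} = \frac{1}{171}$
$\frac{7225}{n} + \frac{a{\left(180,-21 \right)}}{9995} = \frac{7225}{-1260} + \frac{1}{171 \cdot 9995} = 7225 \left(- \frac{1}{1260}\right) + \frac{1}{171} \cdot \frac{1}{9995} = - \frac{1445}{252} + \frac{1}{1709145} = - \frac{91470899}{15952020}$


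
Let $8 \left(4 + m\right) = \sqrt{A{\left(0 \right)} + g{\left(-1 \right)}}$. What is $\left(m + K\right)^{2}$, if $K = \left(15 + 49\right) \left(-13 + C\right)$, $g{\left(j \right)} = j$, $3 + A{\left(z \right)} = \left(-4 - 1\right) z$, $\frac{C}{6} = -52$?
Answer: $\frac{\left(83216 - i\right)^{2}}{16} \approx 4.3281 \cdot 10^{8} - 10402.0 i$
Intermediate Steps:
$C = -312$ ($C = 6 \left(-52\right) = -312$)
$A{\left(z \right)} = -3 - 5 z$ ($A{\left(z \right)} = -3 + \left(-4 - 1\right) z = -3 - 5 z$)
$K = -20800$ ($K = \left(15 + 49\right) \left(-13 - 312\right) = 64 \left(-325\right) = -20800$)
$m = -4 + \frac{i}{4}$ ($m = -4 + \frac{\sqrt{\left(-3 - 0\right) - 1}}{8} = -4 + \frac{\sqrt{\left(-3 + 0\right) - 1}}{8} = -4 + \frac{\sqrt{-3 - 1}}{8} = -4 + \frac{\sqrt{-4}}{8} = -4 + \frac{2 i}{8} = -4 + \frac{i}{4} \approx -4.0 + 0.25 i$)
$\left(m + K\right)^{2} = \left(\left(-4 + \frac{i}{4}\right) - 20800\right)^{2} = \left(-20804 + \frac{i}{4}\right)^{2}$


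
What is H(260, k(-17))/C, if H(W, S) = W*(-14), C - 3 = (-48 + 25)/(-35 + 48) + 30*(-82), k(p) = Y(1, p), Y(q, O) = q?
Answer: 11830/7991 ≈ 1.4804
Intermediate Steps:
k(p) = 1
C = -31964/13 (C = 3 + ((-48 + 25)/(-35 + 48) + 30*(-82)) = 3 + (-23/13 - 2460) = 3 - 32003/13 = -31964/13 ≈ -2458.8)
H(W, S) = -14*W
H(260, k(-17))/C = (-14*260)/(-31964/13) = -3640*(-13/31964) = 11830/7991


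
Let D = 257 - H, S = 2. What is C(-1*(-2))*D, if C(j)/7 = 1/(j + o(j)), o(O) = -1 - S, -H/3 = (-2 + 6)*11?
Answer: -2723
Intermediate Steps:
H = -132 (H = -3*(-2 + 6)*11 = -12*11 = -3*44 = -132)
o(O) = -3 (o(O) = -1 - 1*2 = -1 - 2 = -3)
D = 389 (D = 257 - 1*(-132) = 257 + 132 = 389)
C(j) = 7/(-3 + j) (C(j) = 7/(j - 3) = 7/(-3 + j))
C(-1*(-2))*D = (7/(-3 - 1*(-2)))*389 = (7/(-3 + 2))*389 = (7/(-1))*389 = (7*(-1))*389 = -7*389 = -2723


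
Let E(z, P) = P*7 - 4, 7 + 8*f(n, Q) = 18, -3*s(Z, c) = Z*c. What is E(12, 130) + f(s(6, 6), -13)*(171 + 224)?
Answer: 11593/8 ≈ 1449.1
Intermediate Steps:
s(Z, c) = -Z*c/3
f(n, Q) = 11/8 (f(n, Q) = -7/8 + (⅛)*18 = -7/8 + 9/4 = 11/8)
E(z, P) = -4 + 7*P (E(z, P) = 7*P - 4 = -4 + 7*P)
E(12, 130) + f(s(6, 6), -13)*(171 + 224) = (-4 + 7*130) + 11*(171 + 224)/8 = (-4 + 910) + (11/8)*395 = 906 + 4345/8 = 11593/8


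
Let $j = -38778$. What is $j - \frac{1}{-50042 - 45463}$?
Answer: $- \frac{3703492889}{95505} \approx -38778.0$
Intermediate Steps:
$j - \frac{1}{-50042 - 45463} = -38778 - \frac{1}{-50042 - 45463} = -38778 - \frac{1}{-95505} = -38778 - - \frac{1}{95505} = -38778 + \frac{1}{95505} = - \frac{3703492889}{95505}$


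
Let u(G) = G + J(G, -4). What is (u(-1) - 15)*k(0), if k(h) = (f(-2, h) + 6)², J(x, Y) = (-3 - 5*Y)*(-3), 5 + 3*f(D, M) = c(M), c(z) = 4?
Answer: -19363/9 ≈ -2151.4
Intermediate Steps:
f(D, M) = -⅓ (f(D, M) = -5/3 + (⅓)*4 = -5/3 + 4/3 = -⅓)
J(x, Y) = 9 + 15*Y
k(h) = 289/9 (k(h) = (-⅓ + 6)² = (17/3)² = 289/9)
u(G) = -51 + G (u(G) = G + (9 + 15*(-4)) = G + (9 - 60) = G - 51 = -51 + G)
(u(-1) - 15)*k(0) = ((-51 - 1) - 15)*(289/9) = (-52 - 15)*(289/9) = -67*289/9 = -19363/9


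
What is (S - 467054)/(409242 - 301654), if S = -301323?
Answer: -768377/107588 ≈ -7.1418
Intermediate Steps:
(S - 467054)/(409242 - 301654) = (-301323 - 467054)/(409242 - 301654) = -768377/107588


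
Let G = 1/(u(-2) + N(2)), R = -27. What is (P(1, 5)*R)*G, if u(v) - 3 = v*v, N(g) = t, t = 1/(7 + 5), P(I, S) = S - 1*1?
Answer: -1296/85 ≈ -15.247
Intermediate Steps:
P(I, S) = -1 + S (P(I, S) = S - 1 = -1 + S)
t = 1/12 ≈ 0.083333
N(g) = 1/12
u(v) = 3 + v**2 (u(v) = 3 + v*v = 3 + v**2)
G = 12/85 (G = 1/((3 + (-2)**2) + 1/12) = 1/((3 + 4) + 1/12) = 1/(7 + 1/12) = 1/(85/12) = 12/85 ≈ 0.14118)
(P(1, 5)*R)*G = ((-1 + 5)*(-27))*(12/85) = (4*(-27))*(12/85) = -108*12/85 = -1296/85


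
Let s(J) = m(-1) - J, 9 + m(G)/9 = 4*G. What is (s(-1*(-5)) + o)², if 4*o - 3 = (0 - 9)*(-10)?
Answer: 156025/16 ≈ 9751.6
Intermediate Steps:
m(G) = -81 + 36*G (m(G) = -81 + 9*(4*G) = -81 + 36*G)
s(J) = -117 - J (s(J) = (-81 + 36*(-1)) - J = (-81 - 36) - J = -117 - J)
o = 93/4 (o = ¾ + ((0 - 9)*(-10))/4 = ¾ + (-9*(-10))/4 = ¾ + (¼)*90 = ¾ + 45/2 = 93/4 ≈ 23.250)
(s(-1*(-5)) + o)² = ((-117 - (-1)*(-5)) + 93/4)² = ((-117 - 1*5) + 93/4)² = ((-117 - 5) + 93/4)² = (-122 + 93/4)² = (-395/4)² = 156025/16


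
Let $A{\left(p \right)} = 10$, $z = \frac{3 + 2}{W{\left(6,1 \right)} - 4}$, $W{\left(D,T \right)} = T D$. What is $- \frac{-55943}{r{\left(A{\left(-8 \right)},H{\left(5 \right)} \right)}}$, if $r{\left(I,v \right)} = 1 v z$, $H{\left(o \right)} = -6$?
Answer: $- \frac{55943}{15} \approx -3729.5$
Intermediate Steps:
$W{\left(D,T \right)} = D T$
$z = \frac{5}{2}$ ($z = \frac{3 + 2}{6 \cdot 1 - 4} = \frac{5}{6 - 4} = \frac{5}{2} \approx 2.5$)
$r{\left(I,v \right)} = \frac{5 v}{2}$ ($r{\left(I,v \right)} = 1 v \frac{5}{2} = v \frac{5}{2} = \frac{5 v}{2}$)
$- \frac{-55943}{r{\left(A{\left(-8 \right)},H{\left(5 \right)} \right)}} = - \frac{-55943}{\frac{5}{2} \left(-6\right)} = - \frac{-55943}{-15} = - \frac{\left(-55943\right) \left(-1\right)}{15} = \left(-1\right) \frac{55943}{15} = - \frac{55943}{15}$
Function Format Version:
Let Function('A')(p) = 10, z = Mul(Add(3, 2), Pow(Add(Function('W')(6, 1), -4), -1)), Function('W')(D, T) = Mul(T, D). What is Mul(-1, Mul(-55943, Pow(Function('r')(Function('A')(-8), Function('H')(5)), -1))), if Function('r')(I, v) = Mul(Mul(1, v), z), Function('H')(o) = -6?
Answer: Rational(-55943, 15) ≈ -3729.5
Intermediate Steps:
Function('W')(D, T) = Mul(D, T)
z = Rational(5, 2) (z = Mul(Add(3, 2), Pow(Add(Mul(6, 1), -4), -1)) = Mul(5, Pow(Add(6, -4), -1)) = Mul(5, Pow(2, -1)) = Mul(5, Rational(1, 2)) = Rational(5, 2) ≈ 2.5000)
Function('r')(I, v) = Mul(Rational(5, 2), v) (Function('r')(I, v) = Mul(Mul(1, v), Rational(5, 2)) = Mul(v, Rational(5, 2)) = Mul(Rational(5, 2), v))
Mul(-1, Mul(-55943, Pow(Function('r')(Function('A')(-8), Function('H')(5)), -1))) = Mul(-1, Mul(-55943, Pow(Mul(Rational(5, 2), -6), -1))) = Mul(-1, Mul(-55943, Pow(-15, -1))) = Mul(-1, Mul(-55943, Rational(-1, 15))) = Mul(-1, Rational(55943, 15)) = Rational(-55943, 15)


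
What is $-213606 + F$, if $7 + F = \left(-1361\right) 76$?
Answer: $-317049$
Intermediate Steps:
$F = -103443$ ($F = -7 - 103436 = -103443$)
$-213606 + F = -213606 - 103443 = -317049$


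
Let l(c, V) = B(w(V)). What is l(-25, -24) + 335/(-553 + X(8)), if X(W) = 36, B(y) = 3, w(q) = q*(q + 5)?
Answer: 1216/517 ≈ 2.3520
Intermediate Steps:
w(q) = q*(5 + q)
l(c, V) = 3
l(-25, -24) + 335/(-553 + X(8)) = 3 + 335/(-553 + 36) = 3 + 335/(-517) = 3 - 1/517*335 = 3 - 335/517 = 1216/517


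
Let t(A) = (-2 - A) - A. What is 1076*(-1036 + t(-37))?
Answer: -1037264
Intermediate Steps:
t(A) = -2 - 2*A
1076*(-1036 + t(-37)) = 1076*(-1036 + (-2 - 2*(-37))) = 1076*(-1036 + (-2 + 74)) = 1076*(-1036 + 72) = 1076*(-964) = -1037264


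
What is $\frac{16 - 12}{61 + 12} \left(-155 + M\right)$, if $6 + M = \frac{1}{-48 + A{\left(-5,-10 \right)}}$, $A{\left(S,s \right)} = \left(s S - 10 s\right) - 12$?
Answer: $- \frac{28978}{3285} \approx -8.8213$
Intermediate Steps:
$A{\left(S,s \right)} = -12 - 10 s + S s$ ($A{\left(S,s \right)} = \left(S s - 10 s\right) - 12 = \left(- 10 s + S s\right) - 12 = -12 - 10 s + S s$)
$M = - \frac{539}{90}$ ($M = -6 + \frac{1}{-48 - -138} = -6 + \frac{1}{-48 + \left(-12 + 100 + 50\right)} = -6 + \frac{1}{-48 + 138} = -6 + \frac{1}{90} = - \frac{539}{90} \approx -5.9889$)
$\frac{16 - 12}{61 + 12} \left(-155 + M\right) = \frac{16 - 12}{61 + 12} \left(-155 - \frac{539}{90}\right) = \frac{4}{73} \left(- \frac{14489}{90}\right) = - \frac{28978}{3285}$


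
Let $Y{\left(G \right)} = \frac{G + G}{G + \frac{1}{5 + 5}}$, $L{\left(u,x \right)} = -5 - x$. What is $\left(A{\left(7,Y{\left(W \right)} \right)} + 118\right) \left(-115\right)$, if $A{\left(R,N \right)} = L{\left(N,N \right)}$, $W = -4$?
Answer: $- \frac{497605}{39} \approx -12759.0$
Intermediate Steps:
$Y{\left(G \right)} = \frac{2 G}{\frac{1}{10} + G}$ ($Y{\left(G \right)} = \frac{2 G}{G + \frac{1}{10}} = \frac{2 G}{\frac{1}{10} + G}$)
$A{\left(R,N \right)} = -5 - N$
$\left(A{\left(7,Y{\left(W \right)} \right)} + 118\right) \left(-115\right) = \left(\left(-5 - 20 \left(-4\right) \frac{1}{1 + 10 \left(-4\right)}\right) + 118\right) \left(-115\right) = \left(\left(-5 - 20 \left(-4\right) \frac{1}{1 - 40}\right) + 118\right) \left(-115\right) = \left(\left(-5 - 20 \left(-4\right) \frac{1}{-39}\right) + 118\right) \left(-115\right) = \left(\left(-5 - 20 \left(-4\right) \left(- \frac{1}{39}\right)\right) + 118\right) \left(-115\right) = \left(\left(-5 - \frac{80}{39}\right) + 118\right) \left(-115\right) = \left(- \frac{275}{39} + 118\right) \left(-115\right) = \frac{4327}{39} \left(-115\right) = - \frac{497605}{39}$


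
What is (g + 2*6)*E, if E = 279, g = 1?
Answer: 3627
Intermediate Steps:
(g + 2*6)*E = (1 + 2*6)*279 = (1 + 12)*279 = 13*279 = 3627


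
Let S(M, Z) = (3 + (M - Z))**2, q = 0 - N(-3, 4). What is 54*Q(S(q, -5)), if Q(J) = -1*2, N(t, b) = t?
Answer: -108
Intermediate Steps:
q = 3 (q = 0 - 1*(-3) = 0 + 3 = 3)
S(M, Z) = (3 + M - Z)**2
Q(J) = -2
54*Q(S(q, -5)) = 54*(-2) = -108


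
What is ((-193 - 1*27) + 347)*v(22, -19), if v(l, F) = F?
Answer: -2413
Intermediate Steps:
((-193 - 1*27) + 347)*v(22, -19) = ((-193 - 1*27) + 347)*(-19) = ((-193 - 27) + 347)*(-19) = (-220 + 347)*(-19) = 127*(-19) = -2413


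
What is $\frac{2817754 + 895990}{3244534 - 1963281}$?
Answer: $\frac{3713744}{1281253} \approx 2.8985$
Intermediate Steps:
$\frac{2817754 + 895990}{3244534 - 1963281} = \frac{3713744}{1281253}$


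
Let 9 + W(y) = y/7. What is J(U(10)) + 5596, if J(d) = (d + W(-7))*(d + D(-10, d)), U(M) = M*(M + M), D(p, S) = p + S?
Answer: 79696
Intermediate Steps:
W(y) = -9 + y/7
D(p, S) = S + p
U(M) = 2*M² (U(M) = M*(2*M) = 2*M²)
J(d) = (-10 + d)*(-10 + 2*d) (J(d) = (d + (-9 + (⅐)*(-7)))*(d + (d - 10)) = (d + (-9 - 1))*(d + (-10 + d)) = (d - 10)*(-10 + 2*d) = (-10 + d)*(-10 + 2*d))
J(U(10)) + 5596 = (100 - 60*10² + 2*(2*10²)²) + 5596 = (100 - 60*100 + 2*(2*100)²) + 5596 = (100 - 30*200 + 2*200²) + 5596 = (100 - 6000 + 2*40000) + 5596 = (100 - 6000 + 80000) + 5596 = 74100 + 5596 = 79696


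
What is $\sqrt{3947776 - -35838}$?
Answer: $\sqrt{3983614} \approx 1995.9$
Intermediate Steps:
$\sqrt{3947776 - -35838} = \sqrt{3947776 + \left(36384 - 546\right)} = \sqrt{3947776 + 35838} = \sqrt{3983614}$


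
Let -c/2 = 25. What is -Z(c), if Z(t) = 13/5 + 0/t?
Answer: -13/5 ≈ -2.6000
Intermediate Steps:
c = -50 (c = -2*25 = -50)
Z(t) = 13/5 (Z(t) = 13*(1/5) + 0 = 13/5 + 0 = 13/5)
-Z(c) = -1*13/5 = -13/5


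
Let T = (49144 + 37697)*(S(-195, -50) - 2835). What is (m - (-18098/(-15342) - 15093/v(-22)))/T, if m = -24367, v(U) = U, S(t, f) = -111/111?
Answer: 4228201135/41562886947912 ≈ 0.00010173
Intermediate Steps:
S(t, f) = -1 (S(t, f) = -111*1/111 = -1)
T = -246281076 (T = (49144 + 37697)*(-1 - 2835) = 86841*(-2836) = -246281076)
(m - (-18098/(-15342) - 15093/v(-22)))/T = (-24367 - (-18098/(-15342) - 15093/(-22)))/(-246281076) = (-24367 - (-18098*(-1/15342) - 15093*(-1/22)))*(-1/246281076) = (-24367 - (9049/7671 + 15093/22))*(-1/246281076) = (-24367 - 1*115977481/168762)*(-1/246281076) = (-24367 - 115977481/168762)*(-1/246281076) = -4228201135/168762*(-1/246281076) = 4228201135/41562886947912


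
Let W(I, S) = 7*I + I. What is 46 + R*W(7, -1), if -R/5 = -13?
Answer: 3686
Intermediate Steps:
R = 65 (R = -5*(-13) = 65)
W(I, S) = 8*I
46 + R*W(7, -1) = 46 + 65*(8*7) = 46 + 65*56 = 46 + 3640 = 3686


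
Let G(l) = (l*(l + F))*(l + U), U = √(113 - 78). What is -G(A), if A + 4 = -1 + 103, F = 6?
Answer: -998816 - 10192*√35 ≈ -1.0591e+6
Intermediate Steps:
A = 98 (A = -4 + (-1 + 103) = -4 + 102 = 98)
U = √35 ≈ 5.9161
G(l) = l*(6 + l)*(l + √35) (G(l) = (l*(l + 6))*(l + √35) = (l*(6 + l))*(l + √35) = l*(6 + l)*(l + √35))
-G(A) = -98*(98² + 6*98 + 6*√35 + 98*√35) = -98*(9604 + 588 + 6*√35 + 98*√35) = -98*(10192 + 104*√35) = -(998816 + 10192*√35) = -998816 - 10192*√35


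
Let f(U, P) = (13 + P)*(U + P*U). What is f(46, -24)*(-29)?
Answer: -337502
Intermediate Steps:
f(46, -24)*(-29) = (46*(13 + (-24)² + 14*(-24)))*(-29) = (46*(13 + 576 - 336))*(-29) = (46*253)*(-29) = 11638*(-29) = -337502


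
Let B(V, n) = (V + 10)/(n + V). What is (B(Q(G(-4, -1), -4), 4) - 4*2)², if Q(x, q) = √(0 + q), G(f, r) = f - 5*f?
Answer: 832/25 + 174*I/25 ≈ 33.28 + 6.96*I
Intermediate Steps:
G(f, r) = -4*f
Q(x, q) = √q
B(V, n) = (10 + V)/(V + n)
(B(Q(G(-4, -1), -4), 4) - 4*2)² = ((10 + √(-4))/(√(-4) + 4) - 4*2)² = ((10 + 2*I)/(2*I + 4) - 8)² = ((10 + 2*I)/(4 + 2*I) - 8)² = (((4 - 2*I)/20)*(10 + 2*I) - 8)² = ((4 - 2*I)*(10 + 2*I)/20 - 8)² = (-8 + (4 - 2*I)*(10 + 2*I)/20)²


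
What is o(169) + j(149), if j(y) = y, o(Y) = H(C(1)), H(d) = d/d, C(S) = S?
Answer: 150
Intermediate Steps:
H(d) = 1
o(Y) = 1
o(169) + j(149) = 1 + 149 = 150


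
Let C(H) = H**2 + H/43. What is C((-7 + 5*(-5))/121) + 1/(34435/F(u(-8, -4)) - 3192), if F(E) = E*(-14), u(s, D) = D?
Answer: 5760515192/90856643471 ≈ 0.063402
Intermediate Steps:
F(E) = -14*E
C(H) = H**2 + H/43 (C(H) = H**2 + H*(1/43) = H**2 + H/43)
C((-7 + 5*(-5))/121) + 1/(34435/F(u(-8, -4)) - 3192) = ((-7 + 5*(-5))/121)*(1/43 + (-7 + 5*(-5))/121) + 1/(34435/((-14*(-4))) - 3192) = ((-7 - 25)*(1/121))*(1/43 + (-7 - 25)*(1/121)) + 1/(34435/56 - 3192) = (-32*1/121)*(1/43 - 32*1/121) + 1/(34435*(1/56) - 3192) = -32*(1/43 - 32/121)/121 + 1/(34435/56 - 3192) = -32/121*(-1255/5203) + 1/(-144317/56) = 40160/629563 - 56/144317 = 5760515192/90856643471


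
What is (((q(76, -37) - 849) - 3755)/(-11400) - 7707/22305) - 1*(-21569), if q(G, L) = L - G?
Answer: 365634531059/16951800 ≈ 21569.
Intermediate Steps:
(((q(76, -37) - 849) - 3755)/(-11400) - 7707/22305) - 1*(-21569) = ((((-37 - 1*76) - 849) - 3755)/(-11400) - 7707/22305) - 1*(-21569) = ((((-37 - 76) - 849) - 3755)*(-1/11400) - 7707*1/22305) + 21569 = (((-113 - 849) - 3755)*(-1/11400) - 2569/7435) + 21569 = ((-962 - 3755)*(-1/11400) - 2569/7435) + 21569 = (-4717*(-1/11400) - 2569/7435) + 21569 = (4717/11400 - 2569/7435) + 21569 = 1156859/16951800 + 21569 = 365634531059/16951800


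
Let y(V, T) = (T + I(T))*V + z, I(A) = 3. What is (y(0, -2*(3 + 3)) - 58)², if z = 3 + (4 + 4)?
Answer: 2209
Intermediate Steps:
z = 11 (z = 3 + 8 = 11)
y(V, T) = 11 + V*(3 + T) (y(V, T) = (T + 3)*V + 11 = (3 + T)*V + 11 = V*(3 + T) + 11 = 11 + V*(3 + T))
(y(0, -2*(3 + 3)) - 58)² = ((11 + 3*0 - 2*(3 + 3)*0) - 58)² = ((11 + 0 - 2*6*0) - 58)² = ((11 + 0 - 12*0) - 58)² = ((11 + 0 + 0) - 58)² = (11 - 58)² = (-47)² = 2209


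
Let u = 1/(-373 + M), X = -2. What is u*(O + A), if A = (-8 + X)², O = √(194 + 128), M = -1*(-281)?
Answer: -25/23 - √322/92 ≈ -1.2820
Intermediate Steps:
M = 281
u = -1/92 (u = 1/(-373 + 281) = 1/(-92) = -1/92 ≈ -0.010870)
O = √322 ≈ 17.944
A = 100 (A = (-8 - 2)² = (-10)² = 100)
u*(O + A) = -(√322 + 100)/92 = -(100 + √322)/92 = -25/23 - √322/92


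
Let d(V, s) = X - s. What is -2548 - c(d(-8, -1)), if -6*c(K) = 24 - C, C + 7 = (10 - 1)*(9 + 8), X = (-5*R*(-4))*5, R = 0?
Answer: -7705/3 ≈ -2568.3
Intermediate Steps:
X = 0 (X = (-5*0*(-4))*5 = (0*(-4))*5 = 0*5 = 0)
C = 146 (C = -7 + (10 - 1)*(9 + 8) = -7 + 9*17 = -7 + 153 = 146)
d(V, s) = -s (d(V, s) = 0 - s = -s)
c(K) = 61/3 (c(K) = -(24 - 1*146)/6 = -(24 - 146)/6 = -⅙*(-122) = 61/3)
-2548 - c(d(-8, -1)) = -2548 - 1*61/3 = -2548 - 61/3 = -7705/3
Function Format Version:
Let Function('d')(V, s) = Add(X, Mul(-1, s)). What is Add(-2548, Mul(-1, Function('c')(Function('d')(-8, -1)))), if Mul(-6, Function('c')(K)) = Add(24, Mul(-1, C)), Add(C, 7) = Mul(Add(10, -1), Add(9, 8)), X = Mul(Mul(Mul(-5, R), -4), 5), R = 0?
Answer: Rational(-7705, 3) ≈ -2568.3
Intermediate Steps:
X = 0 (X = Mul(Mul(Mul(-5, 0), -4), 5) = Mul(Mul(0, -4), 5) = Mul(0, 5) = 0)
C = 146 (C = Add(-7, Mul(Add(10, -1), Add(9, 8))) = Add(-7, Mul(9, 17)) = Add(-7, 153) = 146)
Function('d')(V, s) = Mul(-1, s) (Function('d')(V, s) = Add(0, Mul(-1, s)) = Mul(-1, s))
Function('c')(K) = Rational(61, 3) (Function('c')(K) = Mul(Rational(-1, 6), Add(24, Mul(-1, 146))) = Mul(Rational(-1, 6), Add(24, -146)) = Mul(Rational(-1, 6), -122) = Rational(61, 3))
Add(-2548, Mul(-1, Function('c')(Function('d')(-8, -1)))) = Add(-2548, Mul(-1, Rational(61, 3))) = Add(-2548, Rational(-61, 3)) = Rational(-7705, 3)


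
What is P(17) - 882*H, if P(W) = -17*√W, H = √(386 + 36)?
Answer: -882*√422 - 17*√17 ≈ -18189.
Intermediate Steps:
H = √422 ≈ 20.543
P(17) - 882*H = -17*√17 - 882*√422 = -882*√422 - 17*√17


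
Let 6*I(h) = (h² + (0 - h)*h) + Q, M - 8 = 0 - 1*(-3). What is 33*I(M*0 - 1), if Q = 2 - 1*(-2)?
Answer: 22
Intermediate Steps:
M = 11 (M = 8 + (0 - 1*(-3)) = 8 + (0 + 3) = 8 + 3 = 11)
Q = 4 (Q = 2 + 2 = 4)
I(h) = ⅔ (I(h) = ((h² + (0 - h)*h) + 4)/6 = ((h² + (-h)*h) + 4)/6 = ((h² - h²) + 4)/6 = (0 + 4)/6 = (⅙)*4 = ⅔)
33*I(M*0 - 1) = 33*(⅔) = 22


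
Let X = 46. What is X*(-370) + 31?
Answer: -16989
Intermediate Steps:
X*(-370) + 31 = 46*(-370) + 31 = -17020 + 31 = -16989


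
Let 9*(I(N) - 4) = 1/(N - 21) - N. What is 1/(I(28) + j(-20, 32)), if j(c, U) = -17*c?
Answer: 21/7159 ≈ 0.0029334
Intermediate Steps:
I(N) = 4 - N/9 + 1/(9*(-21 + N)) (I(N) = 4 + (1/(N - 21) - N)/9 = 4 + (1/(-21 + N) - N)/9 = 4 + (-N/9 + 1/(9*(-21 + N))) = 4 - N/9 + 1/(9*(-21 + N)))
1/(I(28) + j(-20, 32)) = 1/((-755 - 1*28² + 57*28)/(9*(-21 + 28)) - 17*(-20)) = 1/((⅑)*(-755 - 1*784 + 1596)/7 + 340) = 1/((⅑)*(⅐)*(-755 - 784 + 1596) + 340) = 1/((⅑)*(⅐)*57 + 340) = 1/(19/21 + 340) = 1/(7159/21) = 21/7159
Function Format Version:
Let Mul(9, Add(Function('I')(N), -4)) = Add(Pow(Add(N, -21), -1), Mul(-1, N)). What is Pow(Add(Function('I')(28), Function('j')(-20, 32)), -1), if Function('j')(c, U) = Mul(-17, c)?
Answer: Rational(21, 7159) ≈ 0.0029334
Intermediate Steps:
Function('I')(N) = Add(4, Mul(Rational(-1, 9), N), Mul(Rational(1, 9), Pow(Add(-21, N), -1))) (Function('I')(N) = Add(4, Mul(Rational(1, 9), Add(Pow(Add(N, -21), -1), Mul(-1, N)))) = Add(4, Mul(Rational(1, 9), Add(Pow(Add(-21, N), -1), Mul(-1, N)))) = Add(4, Add(Mul(Rational(-1, 9), N), Mul(Rational(1, 9), Pow(Add(-21, N), -1)))) = Add(4, Mul(Rational(-1, 9), N), Mul(Rational(1, 9), Pow(Add(-21, N), -1))))
Pow(Add(Function('I')(28), Function('j')(-20, 32)), -1) = Pow(Add(Mul(Rational(1, 9), Pow(Add(-21, 28), -1), Add(-755, Mul(-1, Pow(28, 2)), Mul(57, 28))), Mul(-17, -20)), -1) = Pow(Add(Mul(Rational(1, 9), Pow(7, -1), Add(-755, Mul(-1, 784), 1596)), 340), -1) = Pow(Add(Mul(Rational(1, 9), Rational(1, 7), Add(-755, -784, 1596)), 340), -1) = Pow(Add(Mul(Rational(1, 9), Rational(1, 7), 57), 340), -1) = Pow(Add(Rational(19, 21), 340), -1) = Pow(Rational(7159, 21), -1) = Rational(21, 7159)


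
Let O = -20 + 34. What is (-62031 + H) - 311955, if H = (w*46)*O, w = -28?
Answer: -392018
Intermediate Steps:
O = 14
H = -18032 (H = -28*46*14 = -1288*14 = -18032)
(-62031 + H) - 311955 = (-62031 - 18032) - 311955 = -80063 - 311955 = -392018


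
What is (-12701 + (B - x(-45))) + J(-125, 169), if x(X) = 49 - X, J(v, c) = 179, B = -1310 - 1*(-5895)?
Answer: -8031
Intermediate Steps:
B = 4585 (B = -1310 + 5895 = 4585)
(-12701 + (B - x(-45))) + J(-125, 169) = (-12701 + (4585 - (49 - 1*(-45)))) + 179 = (-12701 + (4585 - (49 + 45))) + 179 = (-12701 + (4585 - 1*94)) + 179 = (-12701 + (4585 - 94)) + 179 = (-12701 + 4491) + 179 = -8210 + 179 = -8031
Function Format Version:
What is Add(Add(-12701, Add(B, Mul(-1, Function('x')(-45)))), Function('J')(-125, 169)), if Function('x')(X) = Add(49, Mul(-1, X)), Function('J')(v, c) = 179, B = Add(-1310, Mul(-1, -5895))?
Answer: -8031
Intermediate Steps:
B = 4585 (B = Add(-1310, 5895) = 4585)
Add(Add(-12701, Add(B, Mul(-1, Function('x')(-45)))), Function('J')(-125, 169)) = Add(Add(-12701, Add(4585, Mul(-1, Add(49, Mul(-1, -45))))), 179) = Add(Add(-12701, Add(4585, Mul(-1, Add(49, 45)))), 179) = Add(Add(-12701, Add(4585, Mul(-1, 94))), 179) = Add(Add(-12701, Add(4585, -94)), 179) = Add(Add(-12701, 4491), 179) = Add(-8210, 179) = -8031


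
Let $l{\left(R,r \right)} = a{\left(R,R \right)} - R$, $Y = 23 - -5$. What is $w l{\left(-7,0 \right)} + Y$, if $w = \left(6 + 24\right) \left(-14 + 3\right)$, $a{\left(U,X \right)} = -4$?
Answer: $-962$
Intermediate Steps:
$Y = 28$ ($Y = 23 + 5 = 28$)
$w = -330$ ($w = 30 \left(-11\right) = -330$)
$l{\left(R,r \right)} = -4 - R$
$w l{\left(-7,0 \right)} + Y = - 330 \left(-4 - -7\right) + 28 = - 330 \left(-4 + 7\right) + 28 = \left(-330\right) 3 + 28 = -990 + 28 = -962$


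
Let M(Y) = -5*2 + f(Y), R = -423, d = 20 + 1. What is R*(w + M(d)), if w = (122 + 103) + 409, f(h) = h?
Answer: -272835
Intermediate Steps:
d = 21
w = 634 (w = 225 + 409 = 634)
M(Y) = -10 + Y (M(Y) = -5*2 + Y = -10 + Y)
R*(w + M(d)) = -423*(634 + (-10 + 21)) = -423*(634 + 11) = -423*645 = -272835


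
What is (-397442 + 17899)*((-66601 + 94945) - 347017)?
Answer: 120950106439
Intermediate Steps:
(-397442 + 17899)*((-66601 + 94945) - 347017) = -379543*(28344 - 347017) = -379543*(-318673) = 120950106439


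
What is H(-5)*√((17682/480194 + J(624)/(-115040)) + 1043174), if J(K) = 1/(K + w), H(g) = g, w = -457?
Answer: -√1387205948524025183020455046630/230633336648 ≈ -5106.8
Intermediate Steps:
J(K) = 1/(-457 + K) (J(K) = 1/(K - 457) = 1/(-457 + K))
H(-5)*√((17682/480194 + J(624)/(-115040)) + 1043174) = -5*√((17682/480194 + 1/((-457 + 624)*(-115040))) + 1043174) = -5*√((17682*(1/480194) - 1/115040/167) + 1043174) = -5*√((8841/240097 + (1/167)*(-1/115040)) + 1043174) = -5*√((8841/240097 - 1/19211680) + 1043174) = -5*√(169850222783/4612666732960 + 1043174) = -√1387205948524025183020455046630/230633336648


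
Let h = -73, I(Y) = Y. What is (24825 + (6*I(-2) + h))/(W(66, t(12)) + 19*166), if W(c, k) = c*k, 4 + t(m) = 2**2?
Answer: 12370/1577 ≈ 7.8440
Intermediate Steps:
t(m) = 0 (t(m) = -4 + 2**2 = -4 + 4 = 0)
(24825 + (6*I(-2) + h))/(W(66, t(12)) + 19*166) = (24825 + (6*(-2) - 73))/(66*0 + 19*166) = (24825 + (-12 - 73))/(0 + 3154) = (24825 - 85)/3154 = 24740*(1/3154) = 12370/1577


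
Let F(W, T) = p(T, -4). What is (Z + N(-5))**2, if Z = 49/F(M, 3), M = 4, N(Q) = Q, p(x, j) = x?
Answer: 1156/9 ≈ 128.44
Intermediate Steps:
F(W, T) = T
Z = 49/3 ≈ 16.333
(Z + N(-5))**2 = (49/3 - 5)**2 = (34/3)**2 = 1156/9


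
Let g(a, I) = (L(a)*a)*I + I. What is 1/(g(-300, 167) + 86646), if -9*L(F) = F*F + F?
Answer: 1/499416813 ≈ 2.0023e-9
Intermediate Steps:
L(F) = -F/9 - F²/9 (L(F) = -(F*F + F)/9 = -(F² + F)/9 = -(F + F²)/9 = -F/9 - F²/9)
g(a, I) = I - I*a²*(1 + a)/9 (g(a, I) = ((-a*(1 + a)/9)*a)*I + I = (-a²*(1 + a)/9)*I + I = -I*a²*(1 + a)/9 + I = I - I*a²*(1 + a)/9)
1/(g(-300, 167) + 86646) = 1/((⅑)*167*(9 - 1*(-300)² - 1*(-300)³) + 86646) = 1/((⅑)*167*(9 - 1*90000 - 1*(-27000000)) + 86646) = 1/((⅑)*167*(9 - 90000 + 27000000) + 86646) = 1/((⅑)*167*26910009 + 86646) = 1/(499330167 + 86646) = 1/499416813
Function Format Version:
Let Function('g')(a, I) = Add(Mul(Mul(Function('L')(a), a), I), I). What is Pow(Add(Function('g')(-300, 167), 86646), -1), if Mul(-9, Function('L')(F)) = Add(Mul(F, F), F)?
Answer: Rational(1, 499416813) ≈ 2.0023e-9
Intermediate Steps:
Function('L')(F) = Add(Mul(Rational(-1, 9), F), Mul(Rational(-1, 9), Pow(F, 2))) (Function('L')(F) = Mul(Rational(-1, 9), Add(Mul(F, F), F)) = Mul(Rational(-1, 9), Add(Pow(F, 2), F)) = Mul(Rational(-1, 9), Add(F, Pow(F, 2))) = Add(Mul(Rational(-1, 9), F), Mul(Rational(-1, 9), Pow(F, 2))))
Function('g')(a, I) = Add(I, Mul(Rational(-1, 9), I, Pow(a, 2), Add(1, a))) (Function('g')(a, I) = Add(Mul(Mul(Mul(Rational(-1, 9), a, Add(1, a)), a), I), I) = Add(Mul(Mul(Rational(-1, 9), Pow(a, 2), Add(1, a)), I), I) = Add(Mul(Rational(-1, 9), I, Pow(a, 2), Add(1, a)), I) = Add(I, Mul(Rational(-1, 9), I, Pow(a, 2), Add(1, a))))
Pow(Add(Function('g')(-300, 167), 86646), -1) = Pow(Add(Mul(Rational(1, 9), 167, Add(9, Mul(-1, Pow(-300, 2)), Mul(-1, Pow(-300, 3)))), 86646), -1) = Pow(Add(Mul(Rational(1, 9), 167, Add(9, Mul(-1, 90000), Mul(-1, -27000000))), 86646), -1) = Pow(Add(Mul(Rational(1, 9), 167, Add(9, -90000, 27000000)), 86646), -1) = Pow(Add(Mul(Rational(1, 9), 167, 26910009), 86646), -1) = Pow(Add(499330167, 86646), -1) = Pow(499416813, -1) = Rational(1, 499416813)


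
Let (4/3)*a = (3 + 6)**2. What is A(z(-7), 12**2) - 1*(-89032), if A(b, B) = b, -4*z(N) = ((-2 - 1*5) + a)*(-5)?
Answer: 1425587/16 ≈ 89099.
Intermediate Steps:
a = 243/4 (a = 3*(3 + 6)**2/4 = (3/4)*9**2 = (3/4)*81 = 243/4 ≈ 60.750)
z(N) = 1075/16 (z(N) = -((-2 - 1*5) + 243/4)*(-5)/4 = -((-2 - 5) + 243/4)*(-5)/4 = -(-7 + 243/4)*(-5)/4 = -215*(-5)/16 = -1/4*(-1075/4) = 1075/16)
A(z(-7), 12**2) - 1*(-89032) = 1075/16 - 1*(-89032) = 1075/16 + 89032 = 1425587/16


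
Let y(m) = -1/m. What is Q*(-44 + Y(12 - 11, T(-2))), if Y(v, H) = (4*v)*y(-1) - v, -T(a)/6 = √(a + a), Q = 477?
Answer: -19557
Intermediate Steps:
T(a) = -6*√2*√a (T(a) = -6*√(a + a) = -6*√2*√a)
Y(v, H) = 3*v (Y(v, H) = (4*v)*(-1/(-1)) - v = (4*v)*(-1*(-1)) - v = (4*v)*1 - v = 4*v - v = 3*v)
Q*(-44 + Y(12 - 11, T(-2))) = 477*(-44 + 3*(12 - 11)) = 477*(-44 + 3*1) = 477*(-44 + 3) = 477*(-41) = -19557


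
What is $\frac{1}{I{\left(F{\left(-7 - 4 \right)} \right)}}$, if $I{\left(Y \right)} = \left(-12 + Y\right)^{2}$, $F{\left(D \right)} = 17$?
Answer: $\frac{1}{25} \approx 0.04$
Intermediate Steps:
$\frac{1}{I{\left(F{\left(-7 - 4 \right)} \right)}} = \frac{1}{\left(-12 + 17\right)^{2}} = \frac{1}{5^{2}} = \frac{1}{25}$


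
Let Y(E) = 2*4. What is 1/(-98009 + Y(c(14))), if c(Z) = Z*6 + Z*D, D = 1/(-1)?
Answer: -1/98001 ≈ -1.0204e-5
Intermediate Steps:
D = -1 (D = 1*(-1) = -1)
c(Z) = 5*Z (c(Z) = Z*6 + Z*(-1) = 6*Z - Z = 5*Z)
Y(E) = 8
1/(-98009 + Y(c(14))) = 1/(-98009 + 8) = 1/(-98001) = -1/98001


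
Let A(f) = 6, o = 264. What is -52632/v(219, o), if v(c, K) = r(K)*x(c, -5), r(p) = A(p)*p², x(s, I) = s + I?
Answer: -731/1242912 ≈ -0.00058813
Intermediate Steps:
x(s, I) = I + s
r(p) = 6*p²
v(c, K) = 6*K²*(-5 + c) (v(c, K) = (6*K²)*(-5 + c) = 6*K²*(-5 + c))
-52632/v(219, o) = -52632*1/(418176*(-5 + 219)) = -52632/(6*69696*214) = -52632/89489664 = -52632*1/89489664 = -731/1242912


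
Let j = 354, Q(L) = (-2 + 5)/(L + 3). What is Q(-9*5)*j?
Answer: -177/7 ≈ -25.286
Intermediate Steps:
Q(L) = 3/(3 + L)
Q(-9*5)*j = (3/(3 - 9*5))*354 = (3/(3 - 45))*354 = (3/(-42))*354 = (3*(-1/42))*354 = -1/14*354 = -177/7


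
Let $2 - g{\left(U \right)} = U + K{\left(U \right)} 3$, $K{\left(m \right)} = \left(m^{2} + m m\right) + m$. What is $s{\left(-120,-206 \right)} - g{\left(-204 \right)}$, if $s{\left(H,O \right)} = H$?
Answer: $248758$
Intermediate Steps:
$K{\left(m \right)} = m + 2 m^{2}$ ($K{\left(m \right)} = \left(m^{2} + m^{2}\right) + m = 2 m^{2} + m = m + 2 m^{2}$)
$g{\left(U \right)} = 2 - U - 3 U \left(1 + 2 U\right)$ ($g{\left(U \right)} = 2 - \left(U + U \left(1 + 2 U\right) 3\right) = 2 - \left(U + 3 U \left(1 + 2 U\right)\right) = 2 - U - 3 U \left(1 + 2 U\right)$)
$s{\left(-120,-206 \right)} - g{\left(-204 \right)} = -120 - \left(2 - 6 \left(-204\right)^{2} - -816\right) = -120 - \left(2 - 249696 + 816\right) = -120 - -248878 = -120 + 248878 = 248758$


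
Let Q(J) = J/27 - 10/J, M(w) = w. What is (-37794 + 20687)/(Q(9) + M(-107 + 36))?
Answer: 153963/646 ≈ 238.33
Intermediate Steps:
Q(J) = -10/J + J/27 (Q(J) = J*(1/27) - 10/J = J/27 - 10/J = -10/J + J/27)
(-37794 + 20687)/(Q(9) + M(-107 + 36)) = (-37794 + 20687)/((-10/9 + (1/27)*9) + (-107 + 36)) = -17107/((-10*⅑ + ⅓) - 71) = -17107/((-10/9 + ⅓) - 71) = -17107/(-7/9 - 71) = -17107/(-646/9) = -17107*(-9/646) = 153963/646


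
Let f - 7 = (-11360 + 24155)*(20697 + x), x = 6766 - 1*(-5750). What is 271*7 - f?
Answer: -424958445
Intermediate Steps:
x = 12516 (x = 6766 + 5750 = 12516)
f = 424960342 (f = 7 + (-11360 + 24155)*(20697 + 12516) = 7 + 12795*33213 = 7 + 424960335 = 424960342)
271*7 - f = 271*7 - 1*424960342 = 1897 - 424960342 = -424958445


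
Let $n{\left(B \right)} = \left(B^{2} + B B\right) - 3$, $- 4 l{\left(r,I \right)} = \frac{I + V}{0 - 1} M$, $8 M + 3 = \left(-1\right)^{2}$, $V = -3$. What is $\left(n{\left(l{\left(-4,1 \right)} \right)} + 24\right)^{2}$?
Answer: $\frac{452929}{1024} \approx 442.31$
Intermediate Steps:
$M = - \frac{1}{4}$ ($M = - \frac{3}{8} + \frac{\left(-1\right)^{2}}{8} = - \frac{3}{8} + \frac{1}{8} \cdot 1 = - \frac{3}{8} + \frac{1}{8} = - \frac{1}{4} \approx -0.25$)
$l{\left(r,I \right)} = \frac{3}{16} - \frac{I}{16}$ ($l{\left(r,I \right)} = - \frac{\frac{I - 3}{0 - 1} \left(- \frac{1}{4}\right)}{4} = - \frac{\frac{-3 + I}{-1} \left(- \frac{1}{4}\right)}{4} = - \frac{\left(-3 + I\right) \left(-1\right) \left(- \frac{1}{4}\right)}{4} = - \frac{\left(3 - I\right) \left(- \frac{1}{4}\right)}{4} = - \frac{- \frac{3}{4} + \frac{I}{4}}{4} = \frac{3}{16} - \frac{I}{16}$)
$n{\left(B \right)} = -3 + 2 B^{2}$ ($n{\left(B \right)} = \left(B^{2} + B^{2}\right) - 3 = 2 B^{2} - 3 = -3 + 2 B^{2}$)
$\left(n{\left(l{\left(-4,1 \right)} \right)} + 24\right)^{2} = \left(\left(-3 + 2 \left(\frac{3}{16} - \frac{1}{16}\right)^{2}\right) + 24\right)^{2} = \left(\left(-3 + \frac{2}{64}\right) + 24\right)^{2} = \left(\left(-3 + 2 \cdot \frac{1}{64}\right) + 24\right)^{2} = \left(\left(-3 + \frac{1}{32}\right) + 24\right)^{2} = \left(- \frac{95}{32} + 24\right)^{2} = \left(\frac{673}{32}\right)^{2} = \frac{452929}{1024}$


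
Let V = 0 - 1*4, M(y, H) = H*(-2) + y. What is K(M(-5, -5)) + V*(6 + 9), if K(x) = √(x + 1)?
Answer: -60 + √6 ≈ -57.551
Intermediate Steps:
M(y, H) = y - 2*H (M(y, H) = -2*H + y = y - 2*H)
V = -4 (V = 0 - 4 = -4)
K(x) = √(1 + x)
K(M(-5, -5)) + V*(6 + 9) = √(1 + (-5 - 2*(-5))) - 4*(6 + 9) = √(1 + (-5 + 10)) - 4*15 = √(1 + 5) - 60 = √6 - 60 = -60 + √6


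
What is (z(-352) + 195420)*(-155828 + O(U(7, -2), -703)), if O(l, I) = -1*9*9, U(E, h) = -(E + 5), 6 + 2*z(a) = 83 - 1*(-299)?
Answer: -30497047672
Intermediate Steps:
z(a) = 188 (z(a) = -3 + (83 - 1*(-299))/2 = -3 + (83 + 299)/2 = -3 + (1/2)*382 = -3 + 191 = 188)
U(E, h) = -5 - E (U(E, h) = -(5 + E) = -5 - E)
O(l, I) = -81 (O(l, I) = -9*9 = -81)
(z(-352) + 195420)*(-155828 + O(U(7, -2), -703)) = (188 + 195420)*(-155828 - 81) = 195608*(-155909) = -30497047672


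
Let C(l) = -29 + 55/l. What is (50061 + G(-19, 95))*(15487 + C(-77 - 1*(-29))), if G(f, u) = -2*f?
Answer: 37169900971/48 ≈ 7.7437e+8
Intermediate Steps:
(50061 + G(-19, 95))*(15487 + C(-77 - 1*(-29))) = (50061 - 2*(-19))*(15487 + (-29 + 55/(-77 - 1*(-29)))) = (50061 + 38)*(15487 + (-29 + 55/(-77 + 29))) = 50099*(15487 + (-29 + 55/(-48))) = 50099*(15487 + (-29 + 55*(-1/48))) = 50099*(15487 + (-29 - 55/48)) = 50099*(15487 - 1447/48) = 50099*(741929/48) = 37169900971/48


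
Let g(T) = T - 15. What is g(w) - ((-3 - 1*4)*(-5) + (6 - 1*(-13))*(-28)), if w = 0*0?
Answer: 482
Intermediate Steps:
w = 0
g(T) = -15 + T
g(w) - ((-3 - 1*4)*(-5) + (6 - 1*(-13))*(-28)) = (-15 + 0) - ((-3 - 1*4)*(-5) + (6 - 1*(-13))*(-28)) = -15 - ((-3 - 4)*(-5) + (6 + 13)*(-28)) = -15 - (-7*(-5) + 19*(-28)) = -15 - (35 - 532) = -15 - 1*(-497) = -15 + 497 = 482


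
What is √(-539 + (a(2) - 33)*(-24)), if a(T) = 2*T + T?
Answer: √109 ≈ 10.440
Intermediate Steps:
a(T) = 3*T
√(-539 + (a(2) - 33)*(-24)) = √(-539 + (3*2 - 33)*(-24)) = √(-539 + (6 - 33)*(-24)) = √(-539 - 27*(-24)) = √(-539 + 648) = √109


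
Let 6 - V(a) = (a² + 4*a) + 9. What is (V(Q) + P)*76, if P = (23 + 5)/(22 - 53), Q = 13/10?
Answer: -635721/775 ≈ -820.29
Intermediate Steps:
Q = 13/10 (Q = 13*(⅒) = 13/10 ≈ 1.3000)
V(a) = -3 - a² - 4*a (V(a) = 6 - ((a² + 4*a) + 9) = 6 - (9 + a² + 4*a) = 6 + (-9 - a² - 4*a) = -3 - a² - 4*a)
P = -28/31 (P = 28/(-31) = 28*(-1/31) = -28/31 ≈ -0.90323)
(V(Q) + P)*76 = ((-3 - (13/10)² - 4*13/10) - 28/31)*76 = ((-3 - 1*169/100 - 26/5) - 28/31)*76 = ((-3 - 169/100 - 26/5) - 28/31)*76 = (-989/100 - 28/31)*76 = -33459/3100*76 = -635721/775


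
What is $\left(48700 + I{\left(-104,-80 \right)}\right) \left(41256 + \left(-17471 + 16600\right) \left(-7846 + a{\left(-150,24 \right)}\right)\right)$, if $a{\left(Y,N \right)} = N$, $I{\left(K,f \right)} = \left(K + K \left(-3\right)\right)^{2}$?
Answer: $630341304152$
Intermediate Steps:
$I{\left(K,f \right)} = 4 K^{2}$ ($I{\left(K,f \right)} = \left(K - 3 K\right)^{2} = \left(- 2 K\right)^{2} = 4 K^{2}$)
$\left(48700 + I{\left(-104,-80 \right)}\right) \left(41256 + \left(-17471 + 16600\right) \left(-7846 + a{\left(-150,24 \right)}\right)\right) = \left(48700 + 4 \left(-104\right)^{2}\right) \left(41256 + \left(-17471 + 16600\right) \left(-7846 + 24\right)\right) = \left(48700 + 4 \cdot 10816\right) \left(41256 - -6812962\right) = \left(48700 + 43264\right) \left(41256 + 6812962\right) = 91964 \cdot 6854218 = 630341304152$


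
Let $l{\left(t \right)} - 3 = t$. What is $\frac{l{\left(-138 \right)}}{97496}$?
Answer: $- \frac{135}{97496} \approx -0.0013847$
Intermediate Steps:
$l{\left(t \right)} = 3 + t$
$\frac{l{\left(-138 \right)}}{97496} = \frac{3 - 138}{97496} = \left(-135\right) \frac{1}{97496} = - \frac{135}{97496}$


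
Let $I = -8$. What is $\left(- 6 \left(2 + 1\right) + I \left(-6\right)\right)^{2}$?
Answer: $900$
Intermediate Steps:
$\left(- 6 \left(2 + 1\right) + I \left(-6\right)\right)^{2} = \left(- 6 \left(2 + 1\right) - -48\right)^{2} = \left(\left(-6\right) 3 + 48\right)^{2} = \left(-18 + 48\right)^{2} = 30^{2} = 900$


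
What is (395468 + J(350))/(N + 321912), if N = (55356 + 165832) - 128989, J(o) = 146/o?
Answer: 23068991/24156475 ≈ 0.95498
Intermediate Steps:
N = 92199 (N = 221188 - 128989 = 92199)
(395468 + J(350))/(N + 321912) = (395468 + 146/350)/(92199 + 321912) = (395468 + 146*(1/350))/414111 = (395468 + 73/175)*(1/414111) = (69206973/175)*(1/414111) = 23068991/24156475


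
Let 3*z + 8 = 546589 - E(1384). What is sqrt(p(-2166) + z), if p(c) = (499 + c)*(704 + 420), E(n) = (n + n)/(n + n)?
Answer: 4*I*sqrt(951477)/3 ≈ 1300.6*I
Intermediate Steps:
E(n) = 1 (E(n) = (2*n)/((2*n)) = (2*n)*(1/(2*n)) = 1)
p(c) = 560876 + 1124*c (p(c) = (499 + c)*1124 = 560876 + 1124*c)
z = 546580/3 (z = -8/3 + (546589 - 1*1)/3 = -8/3 + (546589 - 1)/3 = -8/3 + (1/3)*546588 = -8/3 + 182196 = 546580/3 ≈ 1.8219e+5)
sqrt(p(-2166) + z) = sqrt((560876 + 1124*(-2166)) + 546580/3) = sqrt((560876 - 2434584) + 546580/3) = sqrt(-1873708 + 546580/3) = sqrt(-5074544/3) = 4*I*sqrt(951477)/3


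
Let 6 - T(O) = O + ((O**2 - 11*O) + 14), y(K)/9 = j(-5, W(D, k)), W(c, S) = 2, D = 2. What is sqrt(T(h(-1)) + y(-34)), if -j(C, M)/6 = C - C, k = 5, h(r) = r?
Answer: I*sqrt(19) ≈ 4.3589*I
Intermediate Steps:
j(C, M) = 0 (j(C, M) = -6*(C - C) = -6*0 = 0)
y(K) = 0 (y(K) = 9*0 = 0)
T(O) = -8 - O**2 + 10*O (T(O) = 6 - (O + ((O**2 - 11*O) + 14)) = 6 - (O + (14 + O**2 - 11*O)) = 6 - (14 + O**2 - 10*O) = 6 + (-14 - O**2 + 10*O) = -8 - O**2 + 10*O)
sqrt(T(h(-1)) + y(-34)) = sqrt((-8 - 1*(-1)**2 + 10*(-1)) + 0) = sqrt((-8 - 1*1 - 10) + 0) = sqrt((-8 - 1 - 10) + 0) = sqrt(-19 + 0) = sqrt(-19) = I*sqrt(19)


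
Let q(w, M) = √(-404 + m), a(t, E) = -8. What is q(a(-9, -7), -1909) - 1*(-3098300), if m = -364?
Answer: 3098300 + 16*I*√3 ≈ 3.0983e+6 + 27.713*I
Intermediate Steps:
q(w, M) = 16*I*√3 (q(w, M) = √(-404 - 364) = √(-768) = 16*I*√3)
q(a(-9, -7), -1909) - 1*(-3098300) = 16*I*√3 - 1*(-3098300) = 16*I*√3 + 3098300 = 3098300 + 16*I*√3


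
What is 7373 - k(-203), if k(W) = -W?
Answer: 7170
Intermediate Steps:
7373 - k(-203) = 7373 - (-1)*(-203) = 7373 - 1*203 = 7373 - 203 = 7170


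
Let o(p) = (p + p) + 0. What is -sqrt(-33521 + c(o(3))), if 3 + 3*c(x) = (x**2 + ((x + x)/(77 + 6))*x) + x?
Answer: -2*I*sqrt(57708655)/83 ≈ -183.05*I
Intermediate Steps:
o(p) = 2*p (o(p) = 2*p + 0 = 2*p)
c(x) = -1 + x/3 + 85*x**2/249 (c(x) = -1 + ((x**2 + ((x + x)/(77 + 6))*x) + x)/3 = -1 + ((x**2 + ((2*x)/83)*x) + x)/3 = -1 + ((x**2 + ((2*x)*(1/83))*x) + x)/3 = -1 + ((x**2 + (2*x/83)*x) + x)/3 = -1 + ((x**2 + 2*x**2/83) + x)/3 = -1 + (85*x**2/83 + x)/3 = -1 + (x + 85*x**2/83)/3 = -1 + (x/3 + 85*x**2/249) = -1 + x/3 + 85*x**2/249)
-sqrt(-33521 + c(o(3))) = -sqrt(-33521 + (-1 + (2*3)/3 + 85*(2*3)**2/249)) = -sqrt(-33521 + (-1 + (1/3)*6 + (85/249)*6**2)) = -sqrt(-33521 + (-1 + 2 + (85/249)*36)) = -sqrt(-33521 + (-1 + 2 + 1020/83)) = -sqrt(-33521 + 1103/83) = -sqrt(-2781140/83) = -2*I*sqrt(57708655)/83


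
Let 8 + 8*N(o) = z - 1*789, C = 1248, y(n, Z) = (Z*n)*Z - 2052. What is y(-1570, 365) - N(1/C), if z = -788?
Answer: -1673320831/8 ≈ -2.0917e+8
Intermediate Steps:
y(n, Z) = -2052 + n*Z² (y(n, Z) = n*Z² - 2052 = -2052 + n*Z²)
N(o) = -1585/8 (N(o) = -1 + (-788 - 1*789)/8 = -1 + (-788 - 789)/8 = -1 + (⅛)*(-1577) = -1 - 1577/8 = -1585/8)
y(-1570, 365) - N(1/C) = (-2052 - 1570*365²) - 1*(-1585/8) = (-2052 - 1570*133225) + 1585/8 = (-2052 - 209163250) + 1585/8 = -209165302 + 1585/8 = -1673320831/8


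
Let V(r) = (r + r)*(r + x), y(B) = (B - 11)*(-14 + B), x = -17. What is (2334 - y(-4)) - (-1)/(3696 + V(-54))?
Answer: 23455297/11364 ≈ 2064.0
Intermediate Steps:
y(B) = (-14 + B)*(-11 + B) (y(B) = (-11 + B)*(-14 + B) = (-14 + B)*(-11 + B))
V(r) = 2*r*(-17 + r) (V(r) = (r + r)*(r - 17) = (2*r)*(-17 + r) = 2*r*(-17 + r))
(2334 - y(-4)) - (-1)/(3696 + V(-54)) = (2334 - (154 + (-4)² - 25*(-4))) - (-1)/(3696 + 2*(-54)*(-17 - 54)) = (2334 - (154 + 16 + 100)) - (-1)/(3696 + 2*(-54)*(-71)) = (2334 - 1*270) - (-1)/(3696 + 7668) = (2334 - 270) - (-1)/11364 = 2064 - (-1)/11364 = 2064 - 1*(-1/11364) = 2064 + 1/11364 = 23455297/11364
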